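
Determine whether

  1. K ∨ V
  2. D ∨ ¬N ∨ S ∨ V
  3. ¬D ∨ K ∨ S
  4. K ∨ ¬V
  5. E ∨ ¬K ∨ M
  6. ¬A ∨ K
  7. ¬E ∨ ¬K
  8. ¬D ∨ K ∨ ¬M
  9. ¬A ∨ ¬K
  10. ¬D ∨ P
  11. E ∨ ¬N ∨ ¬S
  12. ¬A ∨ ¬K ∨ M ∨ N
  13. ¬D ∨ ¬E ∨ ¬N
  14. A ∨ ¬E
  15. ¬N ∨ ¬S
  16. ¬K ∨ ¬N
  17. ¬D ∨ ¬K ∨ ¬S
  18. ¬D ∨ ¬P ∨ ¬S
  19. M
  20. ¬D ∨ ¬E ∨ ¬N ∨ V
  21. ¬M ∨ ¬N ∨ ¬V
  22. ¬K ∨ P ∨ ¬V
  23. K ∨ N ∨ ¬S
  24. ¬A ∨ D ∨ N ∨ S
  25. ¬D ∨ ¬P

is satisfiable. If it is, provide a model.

D: False; V: False; E: False; M: True; P: False; A: False; K: True; S: False; N: False

Unit clause (M) forces M = True.
Set D = False.
Set V = False.
  then (K ∨ V) forces K = True.
  then (¬E ∨ ¬K) forces E = False.
  then (¬A ∨ ¬K) forces A = False.
  then (¬K ∨ ¬N) forces N = False.
Set P = False.
Set S = False.
All clauses satisfied.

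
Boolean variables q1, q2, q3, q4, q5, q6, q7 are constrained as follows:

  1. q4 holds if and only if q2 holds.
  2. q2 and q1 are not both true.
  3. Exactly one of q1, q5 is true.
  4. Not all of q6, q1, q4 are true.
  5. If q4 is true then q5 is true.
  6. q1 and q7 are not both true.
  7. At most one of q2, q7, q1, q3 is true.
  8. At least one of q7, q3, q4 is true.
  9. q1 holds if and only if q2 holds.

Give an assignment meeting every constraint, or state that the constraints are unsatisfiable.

q1 = False, q2 = False, q3 = True, q4 = False, q5 = True, q6 = False, q7 = False

  (1) q4=F, q2=F — same ✓
  (2) q2=F, q1=F — not both ✓
  (3) {q1, q5}: 1 true — exactly one ✓
  (4) {q6, q1, q4}: 0/3 true — not all ✓
  (5) q4=F ⇒ q5: vacuous ✓
  (6) q1=F, q7=F — not both ✓
  (7) {q2, q7, q1, q3}: 1 true — at most one ✓
  (8) {q7, q3, q4}: 1 true — at least one ✓
  (9) q1=F, q2=F — same ✓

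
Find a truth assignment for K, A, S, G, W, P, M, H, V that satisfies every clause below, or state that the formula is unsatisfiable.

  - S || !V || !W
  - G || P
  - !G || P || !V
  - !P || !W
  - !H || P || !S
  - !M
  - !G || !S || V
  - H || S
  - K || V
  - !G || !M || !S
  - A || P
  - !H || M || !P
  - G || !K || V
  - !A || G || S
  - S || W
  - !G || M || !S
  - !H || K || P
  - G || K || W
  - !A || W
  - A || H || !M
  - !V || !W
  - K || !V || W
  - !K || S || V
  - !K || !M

K = True; A = False; S = True; G = False; W = False; P = True; M = False; H = False; V = True

Unit clause (!M) forces M = False.
Set K = True.
Set A = False.
  then (A || P) forces P = True.
  then (!H || M || !P) forces H = False.
  then (!P || !W) forces W = False.
  then (H || S) forces S = True.
  then (!G || M || !S) forces G = False.
  then (G || !K || V) forces V = True.
All clauses satisfied.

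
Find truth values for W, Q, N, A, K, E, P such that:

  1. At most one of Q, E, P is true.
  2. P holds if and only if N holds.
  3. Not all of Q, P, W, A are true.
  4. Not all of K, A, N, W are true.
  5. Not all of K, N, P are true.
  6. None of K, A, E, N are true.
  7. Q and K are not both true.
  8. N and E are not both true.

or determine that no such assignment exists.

W = True, Q = False, N = False, A = False, K = False, E = False, P = False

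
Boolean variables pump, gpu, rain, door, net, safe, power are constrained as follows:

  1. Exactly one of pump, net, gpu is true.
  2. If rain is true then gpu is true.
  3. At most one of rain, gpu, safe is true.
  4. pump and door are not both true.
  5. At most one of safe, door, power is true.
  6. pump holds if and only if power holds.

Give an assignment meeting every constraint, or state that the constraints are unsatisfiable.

pump: False; gpu: True; rain: False; door: False; net: False; safe: False; power: False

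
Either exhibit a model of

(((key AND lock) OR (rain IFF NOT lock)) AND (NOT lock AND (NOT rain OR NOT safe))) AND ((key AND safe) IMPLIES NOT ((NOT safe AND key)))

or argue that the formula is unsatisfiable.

key = False, rain = True, lock = False, safe = False

  ((key AND lock) OR (rain IFF NOT lock)) AND (NOT lock AND (NOT rain OR NOT safe)) = True
    (key AND lock) OR (rain IFF NOT lock) = True
      key AND lock = False
      rain IFF NOT lock = True
        NOT lock = True
    NOT lock AND (NOT rain OR NOT safe) = True
      NOT lock = True
      NOT rain OR NOT safe = True
        NOT rain = False
        NOT safe = True
  (key AND safe) IMPLIES NOT ((NOT safe AND key)) = True
    key AND safe = False
    NOT ((NOT safe AND key)) = True
      NOT safe AND key = False
        NOT safe = True
Both conjuncts True, so the formula holds.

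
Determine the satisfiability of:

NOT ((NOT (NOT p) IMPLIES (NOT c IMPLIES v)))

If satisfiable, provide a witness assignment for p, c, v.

p = True, c = False, v = False

  NOT ((NOT (NOT p) IMPLIES (NOT c IMPLIES v))) = True
    NOT (NOT p) IMPLIES (NOT c IMPLIES v) = False
      NOT (NOT p) = True
        NOT p = False
      NOT c IMPLIES v = False
        NOT c = True
The formula evaluates to True.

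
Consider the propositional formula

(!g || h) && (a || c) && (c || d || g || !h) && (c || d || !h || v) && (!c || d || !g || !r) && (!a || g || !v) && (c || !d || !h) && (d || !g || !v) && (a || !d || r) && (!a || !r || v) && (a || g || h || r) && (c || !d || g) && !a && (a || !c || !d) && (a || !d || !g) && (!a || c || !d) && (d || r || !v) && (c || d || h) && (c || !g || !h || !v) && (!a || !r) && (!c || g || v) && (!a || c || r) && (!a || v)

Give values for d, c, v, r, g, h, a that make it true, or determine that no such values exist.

Unit clause (!a) forces a = False.
In (a || c) only c is left, so c = True.
In (a || !c || !d) only !d is left, so d = False.
Set v = True.
  then (d || !g || !v) forces g = False.
  then (d || r || !v) forces r = True.
Set h = False.
All clauses satisfied.

d = False, c = True, v = True, r = True, g = False, h = False, a = False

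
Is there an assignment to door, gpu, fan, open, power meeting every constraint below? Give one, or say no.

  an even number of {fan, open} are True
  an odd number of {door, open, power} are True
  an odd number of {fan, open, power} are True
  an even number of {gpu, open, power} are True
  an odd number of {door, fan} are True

UNSATISFIABLE

Adding constraints 2, 3, 5 mod 2: every variable appears an even number of times on the left, so the left side is 0.
But the right sides sum to 1 (mod 2). 0 ≠ 1 — the system is inconsistent.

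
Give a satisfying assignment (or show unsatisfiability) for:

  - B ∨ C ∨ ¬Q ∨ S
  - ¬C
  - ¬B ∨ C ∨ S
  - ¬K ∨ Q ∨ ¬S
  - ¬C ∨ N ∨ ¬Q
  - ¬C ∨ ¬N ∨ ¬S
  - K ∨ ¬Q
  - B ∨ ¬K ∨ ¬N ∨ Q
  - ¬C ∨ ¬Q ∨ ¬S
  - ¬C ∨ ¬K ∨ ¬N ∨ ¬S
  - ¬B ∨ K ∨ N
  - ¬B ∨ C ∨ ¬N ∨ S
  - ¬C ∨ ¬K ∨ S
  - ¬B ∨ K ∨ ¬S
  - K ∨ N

C=F; N=F; Q=T; S=T; B=F; K=T

Unit clause (¬C) forces C = False.
Set N = False.
  then (K ∨ N) forces K = True.
Set Q = True.
Set S = True.
Set B = False.
All clauses satisfied.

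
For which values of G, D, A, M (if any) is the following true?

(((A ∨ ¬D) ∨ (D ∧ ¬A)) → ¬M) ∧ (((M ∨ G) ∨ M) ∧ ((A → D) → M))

G = True; D = False; A = True; M = False

  ((A ∨ ¬D) ∨ (D ∧ ¬A)) → ¬M = True
    (A ∨ ¬D) ∨ (D ∧ ¬A) = True
      A ∨ ¬D = True
        ¬D = True
      D ∧ ¬A = False
        ¬A = False
    ¬M = True
  ((M ∨ G) ∨ M) ∧ ((A → D) → M) = True
    (M ∨ G) ∨ M = True
      M ∨ G = True
    (A → D) → M = True
      A → D = False
Both conjuncts True, so the formula holds.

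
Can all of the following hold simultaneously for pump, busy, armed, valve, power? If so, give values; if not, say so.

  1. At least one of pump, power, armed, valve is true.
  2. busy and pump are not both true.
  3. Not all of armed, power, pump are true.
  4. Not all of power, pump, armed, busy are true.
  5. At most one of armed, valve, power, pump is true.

pump: False; busy: True; armed: False; valve: True; power: False

  (1) {pump, power, armed, valve}: 1 true — at least one ✓
  (2) busy=T, pump=F — not both ✓
  (3) {armed, power, pump}: 0/3 true — not all ✓
  (4) {power, pump, armed, busy}: 1/4 true — not all ✓
  (5) {armed, valve, power, pump}: 1 true — at most one ✓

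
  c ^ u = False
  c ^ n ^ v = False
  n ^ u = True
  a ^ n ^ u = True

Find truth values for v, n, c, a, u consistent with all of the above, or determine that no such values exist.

v = True, n = True, c = False, a = False, u = False

c ^ u = F ^ F = False ✓
c ^ n ^ v = F ^ T ^ T = False ✓
n ^ u = T ^ F = True ✓
a ^ n ^ u = F ^ T ^ F = True ✓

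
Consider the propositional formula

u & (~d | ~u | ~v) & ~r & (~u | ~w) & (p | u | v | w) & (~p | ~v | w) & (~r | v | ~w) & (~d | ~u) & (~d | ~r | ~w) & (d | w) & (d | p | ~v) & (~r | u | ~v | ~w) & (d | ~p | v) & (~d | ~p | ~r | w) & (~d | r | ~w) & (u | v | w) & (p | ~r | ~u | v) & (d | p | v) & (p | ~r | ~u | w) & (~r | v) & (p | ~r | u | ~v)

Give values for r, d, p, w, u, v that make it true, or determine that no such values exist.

UNSATISFIABLE

Case r = True:
  Clause (~r) is falsified — contradiction.
Case r = False:
  (u) forces u = True.
  (~u | ~w) forces w = False.
  (~d | ~u) forces d = False.
  Clause (d | w) is falsified — contradiction.
Both cases fail, so the formula is unsatisfiable.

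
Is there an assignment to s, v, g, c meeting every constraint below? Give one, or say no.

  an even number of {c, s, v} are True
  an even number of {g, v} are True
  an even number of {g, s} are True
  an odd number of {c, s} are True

s=T, v=T, g=T, c=F

{c, s, v}: 2 true → even ✓
{g, v}: 2 true → even ✓
{g, s}: 2 true → even ✓
{c, s}: 1 true → odd ✓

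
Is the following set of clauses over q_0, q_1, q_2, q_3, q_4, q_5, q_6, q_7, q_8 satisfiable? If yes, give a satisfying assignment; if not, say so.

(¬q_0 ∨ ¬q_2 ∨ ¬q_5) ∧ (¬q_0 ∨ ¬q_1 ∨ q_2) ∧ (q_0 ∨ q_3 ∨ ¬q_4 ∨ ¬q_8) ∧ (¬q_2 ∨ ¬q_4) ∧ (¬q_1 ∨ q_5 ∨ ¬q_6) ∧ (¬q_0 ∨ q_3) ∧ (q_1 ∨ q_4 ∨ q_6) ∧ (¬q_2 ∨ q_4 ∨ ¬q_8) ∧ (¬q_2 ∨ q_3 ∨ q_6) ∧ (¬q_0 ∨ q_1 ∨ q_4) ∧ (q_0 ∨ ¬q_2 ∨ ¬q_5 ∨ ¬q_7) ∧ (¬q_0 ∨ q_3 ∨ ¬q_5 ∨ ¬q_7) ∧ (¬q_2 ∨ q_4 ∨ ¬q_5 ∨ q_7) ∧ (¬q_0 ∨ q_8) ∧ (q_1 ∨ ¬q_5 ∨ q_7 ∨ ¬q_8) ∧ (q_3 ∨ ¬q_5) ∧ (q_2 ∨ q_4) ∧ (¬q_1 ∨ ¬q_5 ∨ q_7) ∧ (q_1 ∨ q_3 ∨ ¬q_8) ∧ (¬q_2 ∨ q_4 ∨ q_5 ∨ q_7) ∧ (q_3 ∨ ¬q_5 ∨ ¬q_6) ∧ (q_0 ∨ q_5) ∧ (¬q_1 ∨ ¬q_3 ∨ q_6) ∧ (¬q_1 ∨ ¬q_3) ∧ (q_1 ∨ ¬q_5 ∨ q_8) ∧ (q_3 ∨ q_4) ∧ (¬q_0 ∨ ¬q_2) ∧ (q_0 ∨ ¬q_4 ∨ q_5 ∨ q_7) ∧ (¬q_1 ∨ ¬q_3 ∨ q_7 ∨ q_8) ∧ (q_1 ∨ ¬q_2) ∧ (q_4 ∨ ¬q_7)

Set q_0 = True.
  then (¬q_0 ∨ q_3) forces q_3 = True.
  then (¬q_0 ∨ q_8) forces q_8 = True.
  then (¬q_1 ∨ ¬q_3) forces q_1 = False.
  then (¬q_0 ∨ ¬q_2) forces q_2 = False.
  then (¬q_0 ∨ q_1 ∨ q_4) forces q_4 = True.
Set q_5 = False.
Set q_6 = True.
Set q_7 = True.
All clauses satisfied.

q_0 = True, q_1 = False, q_2 = False, q_3 = True, q_4 = True, q_5 = False, q_6 = True, q_7 = True, q_8 = True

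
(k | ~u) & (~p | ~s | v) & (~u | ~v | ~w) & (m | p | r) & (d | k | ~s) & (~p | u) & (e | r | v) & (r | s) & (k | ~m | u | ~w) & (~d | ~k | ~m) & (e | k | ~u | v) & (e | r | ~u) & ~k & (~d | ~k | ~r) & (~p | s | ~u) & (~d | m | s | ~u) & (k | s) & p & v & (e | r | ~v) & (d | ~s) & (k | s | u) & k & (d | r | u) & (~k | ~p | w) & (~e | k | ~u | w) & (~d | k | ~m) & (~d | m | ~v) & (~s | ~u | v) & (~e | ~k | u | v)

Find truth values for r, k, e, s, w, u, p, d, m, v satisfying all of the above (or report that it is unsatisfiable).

Case k = True:
  Clause (~k) is falsified — contradiction.
Case k = False:
  Clause (k) is falsified — contradiction.
Both cases fail, so the formula is unsatisfiable.

No satisfying assignment exists.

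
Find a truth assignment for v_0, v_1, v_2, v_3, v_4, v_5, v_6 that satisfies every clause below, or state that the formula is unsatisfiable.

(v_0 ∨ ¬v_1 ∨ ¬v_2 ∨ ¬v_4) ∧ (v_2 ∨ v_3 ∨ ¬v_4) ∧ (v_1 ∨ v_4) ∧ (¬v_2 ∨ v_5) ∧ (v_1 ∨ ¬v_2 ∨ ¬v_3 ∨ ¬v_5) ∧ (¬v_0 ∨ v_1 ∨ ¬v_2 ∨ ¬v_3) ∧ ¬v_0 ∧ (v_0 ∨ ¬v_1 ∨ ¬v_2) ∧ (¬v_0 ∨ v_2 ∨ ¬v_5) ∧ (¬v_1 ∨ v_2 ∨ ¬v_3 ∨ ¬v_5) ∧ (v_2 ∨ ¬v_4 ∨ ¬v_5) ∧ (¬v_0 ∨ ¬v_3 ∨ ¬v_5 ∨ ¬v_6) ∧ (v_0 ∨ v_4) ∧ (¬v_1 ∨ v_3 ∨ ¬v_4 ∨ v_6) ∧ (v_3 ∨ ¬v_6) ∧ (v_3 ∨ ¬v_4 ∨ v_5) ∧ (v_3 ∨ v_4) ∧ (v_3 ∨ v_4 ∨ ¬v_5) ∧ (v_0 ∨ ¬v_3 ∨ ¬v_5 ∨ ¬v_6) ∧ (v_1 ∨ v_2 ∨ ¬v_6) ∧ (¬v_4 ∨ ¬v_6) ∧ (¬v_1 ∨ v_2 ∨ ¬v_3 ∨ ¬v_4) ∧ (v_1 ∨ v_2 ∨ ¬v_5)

v_0 = False, v_1 = False, v_2 = False, v_3 = True, v_4 = True, v_5 = False, v_6 = False

Unit clause (¬v_0) forces v_0 = False.
In (v_0 ∨ v_4) only v_4 is left, so v_4 = True.
In (¬v_4 ∨ ¬v_6) only ¬v_6 is left, so v_6 = False.
Try v_1 = True:
  (v_0 ∨ ¬v_1 ∨ ¬v_2 ∨ ¬v_4) forces v_2 = False.
  (v_2 ∨ v_3 ∨ ¬v_4) forces v_3 = True.
  clause (¬v_1 ∨ v_2 ∨ ¬v_3 ∨ ¬v_4) is falsified — backtrack.
So v_1 = False.
Set v_2 = False.
  then (v_2 ∨ v_3 ∨ ¬v_4) forces v_3 = True.
  then (v_2 ∨ ¬v_4 ∨ ¬v_5) forces v_5 = False.
All clauses satisfied.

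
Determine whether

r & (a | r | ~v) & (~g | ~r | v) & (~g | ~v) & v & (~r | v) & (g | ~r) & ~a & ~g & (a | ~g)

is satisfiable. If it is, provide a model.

The formula is unsatisfiable.

Case g = True:
  Clause (~g) is falsified — contradiction.
Case g = False:
  (r) forces r = True.
  Clause (g | ~r) is falsified — contradiction.
Both cases fail, so the formula is unsatisfiable.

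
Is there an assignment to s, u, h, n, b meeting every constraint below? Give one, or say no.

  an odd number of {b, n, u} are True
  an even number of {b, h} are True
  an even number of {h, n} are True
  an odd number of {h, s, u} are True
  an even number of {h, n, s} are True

s = False, u = True, h = False, n = False, b = False

{b, n, u}: 1 true → odd ✓
{b, h}: 0 true → even ✓
{h, n}: 0 true → even ✓
{h, s, u}: 1 true → odd ✓
{h, n, s}: 0 true → even ✓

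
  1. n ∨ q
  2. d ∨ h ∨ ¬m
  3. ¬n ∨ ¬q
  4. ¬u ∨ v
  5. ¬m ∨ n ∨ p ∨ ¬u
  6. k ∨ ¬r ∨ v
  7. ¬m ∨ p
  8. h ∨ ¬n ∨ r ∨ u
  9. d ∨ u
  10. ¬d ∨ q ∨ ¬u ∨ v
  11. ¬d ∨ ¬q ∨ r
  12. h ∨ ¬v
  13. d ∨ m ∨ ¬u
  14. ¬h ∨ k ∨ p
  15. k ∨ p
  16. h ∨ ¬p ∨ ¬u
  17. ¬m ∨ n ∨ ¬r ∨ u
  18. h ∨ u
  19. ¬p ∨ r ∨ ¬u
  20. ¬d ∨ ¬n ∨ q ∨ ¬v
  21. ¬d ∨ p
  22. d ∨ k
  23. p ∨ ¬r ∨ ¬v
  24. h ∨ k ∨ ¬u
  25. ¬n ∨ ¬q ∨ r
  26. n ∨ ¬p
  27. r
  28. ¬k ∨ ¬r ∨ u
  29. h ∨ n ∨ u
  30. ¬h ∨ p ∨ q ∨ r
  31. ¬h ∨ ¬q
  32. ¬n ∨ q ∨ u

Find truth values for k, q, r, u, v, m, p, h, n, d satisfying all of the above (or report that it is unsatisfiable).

k = True, q = False, r = True, u = True, v = True, m = True, p = True, h = True, n = True, d = False

Unit clause (r) forces r = True.
Set k = True.
  then (¬k ∨ ¬r ∨ u) forces u = True.
  then (¬u ∨ v) forces v = True.
  then (h ∨ ¬v) forces h = True.
  then (p ∨ ¬r ∨ ¬v) forces p = True.
  then (n ∨ ¬p) forces n = True.
  then (¬h ∨ ¬q) forces q = False.
  then (¬d ∨ ¬n ∨ q ∨ ¬v) forces d = False.
  then (d ∨ m ∨ ¬u) forces m = True.
All clauses satisfied.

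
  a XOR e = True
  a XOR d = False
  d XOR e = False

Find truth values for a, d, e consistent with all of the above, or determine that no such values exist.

Unsatisfiable

Adding constraints 1, 2, 3 mod 2: every variable appears an even number of times on the left, so the left side is 0.
But the right sides sum to 1 (mod 2). 0 ≠ 1 — the system is inconsistent.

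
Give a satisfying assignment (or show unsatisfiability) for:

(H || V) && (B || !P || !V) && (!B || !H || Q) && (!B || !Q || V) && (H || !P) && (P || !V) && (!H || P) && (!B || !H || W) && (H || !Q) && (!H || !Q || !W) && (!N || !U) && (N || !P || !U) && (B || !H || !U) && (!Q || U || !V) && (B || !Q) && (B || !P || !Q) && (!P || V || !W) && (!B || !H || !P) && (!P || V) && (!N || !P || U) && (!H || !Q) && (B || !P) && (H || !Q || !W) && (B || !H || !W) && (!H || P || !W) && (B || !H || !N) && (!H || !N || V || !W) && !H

The formula is unsatisfiable.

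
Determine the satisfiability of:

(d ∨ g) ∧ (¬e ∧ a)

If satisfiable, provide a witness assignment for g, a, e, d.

g = True; a = True; e = False; d = True

  d ∨ g = True
  ¬e ∧ a = True
    ¬e = True
Both conjuncts True, so the formula holds.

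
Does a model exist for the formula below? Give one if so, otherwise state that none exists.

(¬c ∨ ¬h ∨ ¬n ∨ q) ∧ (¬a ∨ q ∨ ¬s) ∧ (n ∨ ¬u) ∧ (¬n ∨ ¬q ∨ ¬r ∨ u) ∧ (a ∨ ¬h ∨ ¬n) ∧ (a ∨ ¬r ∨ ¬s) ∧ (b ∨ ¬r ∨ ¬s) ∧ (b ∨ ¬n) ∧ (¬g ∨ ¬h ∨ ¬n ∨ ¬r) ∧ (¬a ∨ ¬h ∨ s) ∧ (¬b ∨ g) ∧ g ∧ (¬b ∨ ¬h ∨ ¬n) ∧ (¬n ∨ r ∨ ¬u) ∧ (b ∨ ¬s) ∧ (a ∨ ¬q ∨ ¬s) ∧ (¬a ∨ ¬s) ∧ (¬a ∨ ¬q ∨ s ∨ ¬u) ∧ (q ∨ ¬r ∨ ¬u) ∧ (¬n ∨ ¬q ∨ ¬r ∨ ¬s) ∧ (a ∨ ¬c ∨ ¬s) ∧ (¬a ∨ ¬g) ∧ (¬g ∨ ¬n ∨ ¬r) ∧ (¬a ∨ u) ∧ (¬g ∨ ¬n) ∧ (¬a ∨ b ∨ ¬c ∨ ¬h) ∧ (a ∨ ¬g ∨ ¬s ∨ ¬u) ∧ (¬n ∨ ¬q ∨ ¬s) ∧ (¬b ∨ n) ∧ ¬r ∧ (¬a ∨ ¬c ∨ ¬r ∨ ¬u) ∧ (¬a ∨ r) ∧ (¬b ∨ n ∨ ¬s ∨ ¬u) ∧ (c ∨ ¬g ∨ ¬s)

h=F; b=F; a=F; n=F; s=F; c=F; q=T; g=T; u=F; r=F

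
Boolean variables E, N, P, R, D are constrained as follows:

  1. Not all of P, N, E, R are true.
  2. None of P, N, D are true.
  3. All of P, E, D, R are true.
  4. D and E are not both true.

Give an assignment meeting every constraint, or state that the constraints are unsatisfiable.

Case P = True:
  Constraint (2) is violated (P=T) — contradiction.
Case P = False:
  Constraint (3) is violated (P=F) — contradiction.
Both cases fail — unsatisfiable.

The formula is unsatisfiable.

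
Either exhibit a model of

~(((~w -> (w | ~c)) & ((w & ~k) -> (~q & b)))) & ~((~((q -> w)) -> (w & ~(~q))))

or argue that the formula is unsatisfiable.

b = True, q = True, w = False, c = True, k = True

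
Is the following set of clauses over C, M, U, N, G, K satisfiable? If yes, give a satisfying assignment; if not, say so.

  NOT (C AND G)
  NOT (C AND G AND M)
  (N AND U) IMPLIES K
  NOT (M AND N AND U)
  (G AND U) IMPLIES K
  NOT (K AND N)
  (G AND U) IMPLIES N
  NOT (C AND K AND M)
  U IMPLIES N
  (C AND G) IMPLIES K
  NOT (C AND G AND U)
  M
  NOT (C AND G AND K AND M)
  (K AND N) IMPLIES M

C=T, M=T, U=F, N=T, G=F, K=F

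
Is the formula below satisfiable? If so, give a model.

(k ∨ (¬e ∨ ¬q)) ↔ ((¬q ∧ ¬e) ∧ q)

q = True, k = False, e = True

  (k ∨ (¬e ∨ ¬q)) ↔ ((¬q ∧ ¬e) ∧ q) = True
    k ∨ (¬e ∨ ¬q) = False
      ¬e ∨ ¬q = False
        ¬e = False
        ¬q = False
    (¬q ∧ ¬e) ∧ q = False
      ¬q ∧ ¬e = False
        ¬q = False
        ¬e = False
The formula evaluates to True.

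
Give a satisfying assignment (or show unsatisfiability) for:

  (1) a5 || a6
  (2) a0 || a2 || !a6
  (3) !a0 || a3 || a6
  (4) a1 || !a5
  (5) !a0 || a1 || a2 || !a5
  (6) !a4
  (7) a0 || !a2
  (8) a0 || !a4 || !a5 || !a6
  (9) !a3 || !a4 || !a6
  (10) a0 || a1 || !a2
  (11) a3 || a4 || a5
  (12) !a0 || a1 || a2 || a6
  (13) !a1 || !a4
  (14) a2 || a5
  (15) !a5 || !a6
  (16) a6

Unit clause (!a4) forces a4 = False.
Unit clause (a6) forces a6 = True.
In (!a5 || !a6) only !a5 is left, so a5 = False.
In (a3 || a4 || a5) only a3 is left, so a3 = True.
In (a2 || a5) only a2 is left, so a2 = True.
In (a0 || !a2) only a0 is left, so a0 = True.
Set a1 = False.
All clauses satisfied.

a0=T, a1=F, a2=T, a3=T, a4=F, a5=F, a6=T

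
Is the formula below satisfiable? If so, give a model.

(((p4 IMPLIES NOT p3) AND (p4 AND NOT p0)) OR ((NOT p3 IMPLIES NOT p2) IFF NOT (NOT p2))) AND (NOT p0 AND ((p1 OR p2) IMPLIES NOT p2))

p0=F, p1=F, p2=F, p3=F, p4=T

  ((p4 IMPLIES NOT p3) AND (p4 AND NOT p0)) OR ((NOT p3 IMPLIES NOT p2) IFF NOT (NOT p2)) = True
    (p4 IMPLIES NOT p3) AND (p4 AND NOT p0) = True
      p4 IMPLIES NOT p3 = True
        NOT p3 = True
      p4 AND NOT p0 = True
        NOT p0 = True
    (NOT p3 IMPLIES NOT p2) IFF NOT (NOT p2) = False
      NOT p3 IMPLIES NOT p2 = True
        NOT p3 = True
        NOT p2 = True
      NOT (NOT p2) = False
        NOT p2 = True
  NOT p0 AND ((p1 OR p2) IMPLIES NOT p2) = True
    NOT p0 = True
    (p1 OR p2) IMPLIES NOT p2 = True
      p1 OR p2 = False
      NOT p2 = True
Both conjuncts True, so the formula holds.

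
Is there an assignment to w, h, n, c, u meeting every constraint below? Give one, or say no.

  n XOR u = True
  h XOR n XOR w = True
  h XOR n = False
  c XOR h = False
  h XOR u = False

UNSATISFIABLE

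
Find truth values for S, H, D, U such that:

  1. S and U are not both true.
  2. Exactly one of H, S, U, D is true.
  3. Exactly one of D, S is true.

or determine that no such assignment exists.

S = True; H = False; D = False; U = False

  (1) S=T, U=F — not both ✓
  (2) {H, S, U, D}: 1 true — exactly one ✓
  (3) {D, S}: 1 true — exactly one ✓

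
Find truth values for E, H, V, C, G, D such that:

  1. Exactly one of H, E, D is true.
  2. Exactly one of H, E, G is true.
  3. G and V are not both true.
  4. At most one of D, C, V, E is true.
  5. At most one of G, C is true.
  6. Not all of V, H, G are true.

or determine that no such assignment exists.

E=F, H=T, V=F, C=T, G=F, D=F

  (1) {H, E, D}: 1 true — exactly one ✓
  (2) {H, E, G}: 1 true — exactly one ✓
  (3) G=F, V=F — not both ✓
  (4) {D, C, V, E}: 1 true — at most one ✓
  (5) {G, C}: 1 true — at most one ✓
  (6) {V, H, G}: 1/3 true — not all ✓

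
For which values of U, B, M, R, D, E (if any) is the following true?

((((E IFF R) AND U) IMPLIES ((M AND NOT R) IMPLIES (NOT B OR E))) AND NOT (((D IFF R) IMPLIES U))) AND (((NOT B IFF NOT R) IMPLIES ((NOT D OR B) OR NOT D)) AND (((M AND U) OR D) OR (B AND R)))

U = False, B = False, M = True, R = True, D = True, E = True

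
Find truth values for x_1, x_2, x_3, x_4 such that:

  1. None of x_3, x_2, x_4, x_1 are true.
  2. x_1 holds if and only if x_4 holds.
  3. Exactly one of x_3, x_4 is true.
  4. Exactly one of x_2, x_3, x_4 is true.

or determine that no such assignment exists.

Case x_4 = True:
  Constraint (1) is violated (x_4=T) — contradiction.
Case x_4 = False:
  (1) forces x_3 = False.
  Constraint (3) is violated (x_3=F, x_4=F) — contradiction.
Both cases fail — unsatisfiable.

No satisfying assignment exists.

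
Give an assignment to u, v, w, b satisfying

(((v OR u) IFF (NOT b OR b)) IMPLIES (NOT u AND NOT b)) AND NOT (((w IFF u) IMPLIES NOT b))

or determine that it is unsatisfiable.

u = False, v = False, w = False, b = True

  ((v OR u) IFF (NOT b OR b)) IMPLIES (NOT u AND NOT b) = True
    (v OR u) IFF (NOT b OR b) = False
      v OR u = False
      NOT b OR b = True
        NOT b = False
    NOT u AND NOT b = False
      NOT u = True
      NOT b = False
  NOT (((w IFF u) IMPLIES NOT b)) = True
    (w IFF u) IMPLIES NOT b = False
      w IFF u = True
      NOT b = False
Both conjuncts True, so the formula holds.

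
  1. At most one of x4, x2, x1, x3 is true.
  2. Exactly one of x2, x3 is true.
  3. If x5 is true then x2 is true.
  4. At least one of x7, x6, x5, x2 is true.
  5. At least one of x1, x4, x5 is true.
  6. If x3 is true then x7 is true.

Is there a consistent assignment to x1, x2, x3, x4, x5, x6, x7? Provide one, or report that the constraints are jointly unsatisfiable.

x1: False, x2: True, x3: False, x4: False, x5: True, x6: False, x7: False

  (1) {x4, x2, x1, x3}: 1 true — at most one ✓
  (2) {x2, x3}: 1 true — exactly one ✓
  (3) x5=T ⇒ x2: T ✓
  (4) {x7, x6, x5, x2}: 2 true — at least one ✓
  (5) {x1, x4, x5}: 1 true — at least one ✓
  (6) x3=F ⇒ x7: vacuous ✓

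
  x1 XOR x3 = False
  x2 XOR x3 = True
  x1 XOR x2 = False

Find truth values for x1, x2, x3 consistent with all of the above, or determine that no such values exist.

The formula is unsatisfiable.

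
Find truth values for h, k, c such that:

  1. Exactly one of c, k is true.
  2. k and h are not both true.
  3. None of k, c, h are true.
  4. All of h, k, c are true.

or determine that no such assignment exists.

No satisfying assignment exists.

Case h = True:
  Constraint (3) is violated (h=T) — contradiction.
Case h = False:
  Constraint (4) is violated (h=F) — contradiction.
Both cases fail — unsatisfiable.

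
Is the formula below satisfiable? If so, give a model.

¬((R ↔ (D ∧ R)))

D = False; R = True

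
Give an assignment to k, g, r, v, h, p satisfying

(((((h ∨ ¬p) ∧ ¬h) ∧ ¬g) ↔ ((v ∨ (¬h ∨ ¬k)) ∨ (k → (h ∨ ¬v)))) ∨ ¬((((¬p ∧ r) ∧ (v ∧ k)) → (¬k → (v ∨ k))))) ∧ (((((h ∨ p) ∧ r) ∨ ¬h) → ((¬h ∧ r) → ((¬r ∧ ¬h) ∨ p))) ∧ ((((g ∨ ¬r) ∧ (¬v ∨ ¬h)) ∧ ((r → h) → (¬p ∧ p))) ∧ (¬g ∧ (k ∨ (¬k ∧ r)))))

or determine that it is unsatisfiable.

Unsatisfiable

Case g = True: the conjunct ¬g is False.
Case g = False: the formula simplifies to ((((h ∨ ¬p) ∧ ¬h) ↔ ((v ∨ (¬h ∨ ¬k)) ∨ (k → (h ∨ ¬v)))) ∨ ¬((((¬p ∧ r) ∧ (v ∧ k)) → (¬k → (v ∨ k))))) ∧ (((((h ∨ p) ∧ r) ∨ ¬h) → ((¬h ∧ r) → ((¬r ∧ ¬h) ∨ p))) ∧ (((¬r ∧ (¬v ∨ ¬h)) ∧ ((r → h) → (¬p ∧ p))) ∧ (k ∨ (¬k ∧ r)))).
  r = True: the conjunct ¬r is False.
  r = False: simplifies to (((h ∨ ¬p) ∧ ¬h) ↔ ((v ∨ (¬h ∨ ¬k)) ∨ (k → (h ∨ ¬v)))) ∧ (((¬v ∨ ¬h) ∧ (¬p ∧ p)) ∧ k).
    p = True: the conjunct ¬p is False.
    p = False: the conjunct p is False.
Both cases fail — unsatisfiable.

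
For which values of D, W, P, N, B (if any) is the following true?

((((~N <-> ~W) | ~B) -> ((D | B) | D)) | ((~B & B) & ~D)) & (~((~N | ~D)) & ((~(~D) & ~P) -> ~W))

D = True, W = True, P = True, N = True, B = False

  (((~N <-> ~W) | ~B) -> ((D | B) | D)) | ((~B & B) & ~D) = True
    ((~N <-> ~W) | ~B) -> ((D | B) | D) = True
      (~N <-> ~W) | ~B = True
        ~N <-> ~W = True
          ~N = False
          ~W = False
        ~B = True
      (D | B) | D = True
        D | B = True
    (~B & B) & ~D = False
      ~B & B = False
        ~B = True
      ~D = False
  ~((~N | ~D)) & ((~(~D) & ~P) -> ~W) = True
    ~((~N | ~D)) = True
      ~N | ~D = False
        ~N = False
        ~D = False
    (~(~D) & ~P) -> ~W = True
      ~(~D) & ~P = False
        ~(~D) = True
          ~D = False
        ~P = False
      ~W = False
Both conjuncts True, so the formula holds.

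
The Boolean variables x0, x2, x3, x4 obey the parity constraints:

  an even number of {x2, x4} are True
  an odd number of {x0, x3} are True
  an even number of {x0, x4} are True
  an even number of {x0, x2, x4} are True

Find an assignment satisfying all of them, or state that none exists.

x0 = False, x2 = False, x3 = True, x4 = False

{x2, x4}: 0 true → even ✓
{x0, x3}: 1 true → odd ✓
{x0, x4}: 0 true → even ✓
{x0, x2, x4}: 0 true → even ✓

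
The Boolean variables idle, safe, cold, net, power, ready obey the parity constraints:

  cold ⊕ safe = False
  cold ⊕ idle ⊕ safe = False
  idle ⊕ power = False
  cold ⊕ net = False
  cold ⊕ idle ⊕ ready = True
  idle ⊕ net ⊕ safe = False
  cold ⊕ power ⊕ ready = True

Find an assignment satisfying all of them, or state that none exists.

idle: False; safe: True; cold: True; net: True; power: False; ready: False

cold ⊕ safe = T ⊕ T = False ✓
cold ⊕ idle ⊕ safe = T ⊕ F ⊕ T = False ✓
idle ⊕ power = F ⊕ F = False ✓
cold ⊕ net = T ⊕ T = False ✓
cold ⊕ idle ⊕ ready = T ⊕ F ⊕ F = True ✓
idle ⊕ net ⊕ safe = F ⊕ T ⊕ T = False ✓
cold ⊕ power ⊕ ready = T ⊕ F ⊕ F = True ✓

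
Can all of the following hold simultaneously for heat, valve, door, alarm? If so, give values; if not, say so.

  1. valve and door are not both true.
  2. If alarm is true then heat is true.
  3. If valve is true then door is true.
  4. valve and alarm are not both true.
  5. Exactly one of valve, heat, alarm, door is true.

heat=T; valve=F; door=F; alarm=F

  (1) valve=F, door=F — not both ✓
  (2) alarm=F ⇒ heat: vacuous ✓
  (3) valve=F ⇒ door: vacuous ✓
  (4) valve=F, alarm=F — not both ✓
  (5) {valve, heat, alarm, door}: 1 true — exactly one ✓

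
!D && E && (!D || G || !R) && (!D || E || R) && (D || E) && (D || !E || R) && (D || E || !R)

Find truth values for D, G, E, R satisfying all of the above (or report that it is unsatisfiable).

Unit clause (!D) forces D = False.
Unit clause (E) forces E = True.
In (D || !E || R) only R is left, so R = True.
Set G = False.
Check each clause:
  (!D): !D holds.
  (E): E holds.
  (!D || G || !R): !D holds.
  (!D || E || R): !D holds.
  (D || E): E holds.
  (D || !E || R): R holds.
  (D || E || !R): E holds.
All clauses satisfied.

D=F, G=F, E=T, R=T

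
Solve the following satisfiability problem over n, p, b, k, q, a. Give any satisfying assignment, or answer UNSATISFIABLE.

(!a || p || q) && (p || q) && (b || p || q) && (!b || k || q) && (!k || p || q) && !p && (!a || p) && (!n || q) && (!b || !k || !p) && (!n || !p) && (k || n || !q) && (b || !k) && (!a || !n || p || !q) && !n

n = False; p = False; b = True; k = True; q = True; a = False

Unit clause (!p) forces p = False.
In (!a || p) only !a is left, so a = False.
Unit clause (!n) forces n = False.
In (p || q) only q is left, so q = True.
In (k || n || !q) only k is left, so k = True.
In (b || !k) only b is left, so b = True.
All clauses satisfied.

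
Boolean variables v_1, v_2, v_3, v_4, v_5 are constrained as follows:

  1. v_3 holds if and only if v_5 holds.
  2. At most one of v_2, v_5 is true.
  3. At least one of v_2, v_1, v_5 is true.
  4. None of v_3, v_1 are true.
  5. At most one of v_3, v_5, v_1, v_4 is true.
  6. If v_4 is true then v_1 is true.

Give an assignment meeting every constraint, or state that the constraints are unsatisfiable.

v_1: False; v_2: True; v_3: False; v_4: False; v_5: False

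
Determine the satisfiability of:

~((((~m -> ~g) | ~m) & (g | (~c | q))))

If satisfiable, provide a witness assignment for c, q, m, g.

c: True, q: False, m: False, g: False

  ~((((~m -> ~g) | ~m) & (g | (~c | q)))) = True
    ((~m -> ~g) | ~m) & (g | (~c | q)) = False
      (~m -> ~g) | ~m = True
        ~m -> ~g = True
          ~m = True
          ~g = True
        ~m = True
      g | (~c | q) = False
        ~c | q = False
          ~c = False
The formula evaluates to True.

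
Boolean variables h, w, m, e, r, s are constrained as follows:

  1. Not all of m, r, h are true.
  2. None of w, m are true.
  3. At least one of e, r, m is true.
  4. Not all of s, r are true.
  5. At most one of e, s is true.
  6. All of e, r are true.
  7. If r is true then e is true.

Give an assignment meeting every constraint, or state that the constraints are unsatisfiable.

h: False, w: False, m: False, e: True, r: True, s: False

  (1) {m, r, h}: 1/3 true — not all ✓
  (2) {w, m}: 0 true — none ✓
  (3) {e, r, m}: 2 true — at least one ✓
  (4) {s, r}: 1/2 true — not all ✓
  (5) {e, s}: 1 true — at most one ✓
  (6) {e, r}: all 2 true ✓
  (7) r=T ⇒ e: T ✓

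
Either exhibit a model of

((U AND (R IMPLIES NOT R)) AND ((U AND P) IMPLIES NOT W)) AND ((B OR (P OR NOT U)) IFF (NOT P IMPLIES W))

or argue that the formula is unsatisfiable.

R: False; U: True; P: True; W: False; B: True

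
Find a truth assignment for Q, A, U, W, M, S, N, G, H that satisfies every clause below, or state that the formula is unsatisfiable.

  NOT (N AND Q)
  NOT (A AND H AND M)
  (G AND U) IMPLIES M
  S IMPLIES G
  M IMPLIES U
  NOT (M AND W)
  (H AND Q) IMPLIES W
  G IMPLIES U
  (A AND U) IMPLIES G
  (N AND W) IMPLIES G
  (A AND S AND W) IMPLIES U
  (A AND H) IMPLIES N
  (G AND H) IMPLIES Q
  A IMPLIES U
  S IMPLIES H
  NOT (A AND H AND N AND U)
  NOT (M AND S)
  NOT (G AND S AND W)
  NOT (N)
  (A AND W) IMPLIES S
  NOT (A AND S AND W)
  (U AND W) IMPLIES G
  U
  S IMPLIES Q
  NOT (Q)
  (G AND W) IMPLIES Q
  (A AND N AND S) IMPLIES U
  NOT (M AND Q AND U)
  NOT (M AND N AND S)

Unit clause (NOT Q) forces Q = False.
Unit clause (U) forces U = True.
Unit clause (NOT N) forces N = False.
In (Q OR NOT S) only NOT S is left, so S = False.
Set A = False.
Try W = True:
  (NOT M OR NOT W) forces M = False.
  (G OR NOT U OR NOT W) forces G = True.
  clause (NOT G OR Q OR NOT W) is falsified — backtrack.
So W = False.
Set M = True.
Set G = True.
  then (NOT G OR NOT H OR Q) forces H = False.
All clauses satisfied.

Q=F, A=F, U=T, W=F, M=T, S=F, N=F, G=T, H=F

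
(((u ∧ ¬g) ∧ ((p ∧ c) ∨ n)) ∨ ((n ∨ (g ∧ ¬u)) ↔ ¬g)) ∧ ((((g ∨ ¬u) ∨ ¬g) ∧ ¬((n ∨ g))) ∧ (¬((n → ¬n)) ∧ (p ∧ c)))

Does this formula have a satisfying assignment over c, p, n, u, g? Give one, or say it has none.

Case n = True: the conjunct ¬((n ∨ g)) becomes ¬((True ∨ g)) = False.
Case n = False: the conjunct ¬((n → ¬n)) becomes ¬((False → True)) = False.
Both cases fail — unsatisfiable.

Unsatisfiable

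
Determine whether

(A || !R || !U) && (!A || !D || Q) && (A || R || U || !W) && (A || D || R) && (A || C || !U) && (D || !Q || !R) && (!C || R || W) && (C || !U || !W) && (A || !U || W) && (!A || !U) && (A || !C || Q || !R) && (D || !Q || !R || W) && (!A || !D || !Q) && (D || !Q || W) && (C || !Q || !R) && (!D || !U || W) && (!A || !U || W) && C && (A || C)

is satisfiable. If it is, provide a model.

A=T, R=T, U=F, Q=F, C=T, W=F, D=F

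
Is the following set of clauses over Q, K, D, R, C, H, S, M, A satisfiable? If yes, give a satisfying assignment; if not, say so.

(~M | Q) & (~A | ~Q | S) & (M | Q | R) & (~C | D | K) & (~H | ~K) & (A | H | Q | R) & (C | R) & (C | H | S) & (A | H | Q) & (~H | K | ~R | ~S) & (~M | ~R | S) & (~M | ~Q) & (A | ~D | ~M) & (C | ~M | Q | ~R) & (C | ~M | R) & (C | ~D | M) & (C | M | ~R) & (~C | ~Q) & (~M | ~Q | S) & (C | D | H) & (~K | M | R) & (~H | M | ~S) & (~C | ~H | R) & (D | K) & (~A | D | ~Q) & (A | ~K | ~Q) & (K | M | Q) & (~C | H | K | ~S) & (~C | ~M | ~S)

Try Q = True:
  (~M | ~Q) forces M = False.
  (~C | ~Q) forces C = False.
  (C | R) forces R = True.
  clause (C | M | ~R) is falsified — backtrack.
So Q = False.
  then (~M | Q) forces M = False.
  then (M | Q | R) forces R = True.
  then (C | M | ~R) forces C = True.
  then (K | M | Q) forces K = True.
  then (~H | ~K) forces H = False.
  then (A | H | Q) forces A = True.
Set D = True.
Set S = False.
All clauses satisfied.

Q = False; K = True; D = True; R = True; C = True; H = False; S = False; M = False; A = True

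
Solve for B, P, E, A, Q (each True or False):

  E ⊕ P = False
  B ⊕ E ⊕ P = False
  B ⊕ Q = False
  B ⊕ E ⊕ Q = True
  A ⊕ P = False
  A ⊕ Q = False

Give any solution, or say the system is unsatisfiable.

UNSATISFIABLE

Adding constraints 2, 4, 5, 6 mod 2: every variable appears an even number of times on the left, so the left side is 0.
But the right sides sum to 1 (mod 2). 0 ≠ 1 — the system is inconsistent.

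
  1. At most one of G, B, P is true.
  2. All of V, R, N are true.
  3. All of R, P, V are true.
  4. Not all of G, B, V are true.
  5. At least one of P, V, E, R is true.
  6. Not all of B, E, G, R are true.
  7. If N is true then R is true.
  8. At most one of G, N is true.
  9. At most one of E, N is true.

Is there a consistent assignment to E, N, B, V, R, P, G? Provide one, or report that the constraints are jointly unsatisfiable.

E=F, N=T, B=F, V=T, R=T, P=T, G=F

  (1) {G, B, P}: 1 true — at most one ✓
  (2) {V, R, N}: all 3 true ✓
  (3) {R, P, V}: all 3 true ✓
  (4) {G, B, V}: 1/3 true — not all ✓
  (5) {P, V, E, R}: 3 true — at least one ✓
  (6) {B, E, G, R}: 1/4 true — not all ✓
  (7) N=T ⇒ R: T ✓
  (8) {G, N}: 1 true — at most one ✓
  (9) {E, N}: 1 true — at most one ✓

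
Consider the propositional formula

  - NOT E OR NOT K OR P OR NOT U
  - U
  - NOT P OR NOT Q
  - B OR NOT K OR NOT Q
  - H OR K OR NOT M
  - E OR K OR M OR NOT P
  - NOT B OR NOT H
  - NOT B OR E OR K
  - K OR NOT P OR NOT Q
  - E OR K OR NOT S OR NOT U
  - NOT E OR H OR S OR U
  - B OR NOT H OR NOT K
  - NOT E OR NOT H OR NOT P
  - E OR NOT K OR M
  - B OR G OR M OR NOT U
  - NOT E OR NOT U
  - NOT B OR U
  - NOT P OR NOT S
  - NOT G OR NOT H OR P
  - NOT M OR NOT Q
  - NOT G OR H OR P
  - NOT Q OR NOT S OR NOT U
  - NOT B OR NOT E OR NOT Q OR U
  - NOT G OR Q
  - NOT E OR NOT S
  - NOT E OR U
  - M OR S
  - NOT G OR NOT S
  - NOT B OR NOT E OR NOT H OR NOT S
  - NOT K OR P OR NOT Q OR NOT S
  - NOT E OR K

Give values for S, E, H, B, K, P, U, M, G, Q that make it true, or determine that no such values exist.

Unit clause (U) forces U = True.
In (NOT E OR NOT U) only NOT E is left, so E = False.
Set S = False.
  then (M OR S) forces M = True.
  then (NOT M OR NOT Q) forces Q = False.
  then (NOT G OR Q) forces G = False.
Set H = True.
  then (NOT B OR NOT H) forces B = False.
  then (B OR NOT H OR NOT K) forces K = False.
Set P = True.
All clauses satisfied.

S=F, E=F, H=T, B=F, K=F, P=T, U=T, M=T, G=F, Q=F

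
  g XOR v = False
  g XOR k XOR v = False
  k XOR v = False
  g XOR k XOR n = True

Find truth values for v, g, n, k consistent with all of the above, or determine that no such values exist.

v = False, g = False, n = True, k = False

g XOR v = F XOR F = False ✓
g XOR k XOR v = F XOR F XOR F = False ✓
k XOR v = F XOR F = False ✓
g XOR k XOR n = F XOR F XOR T = True ✓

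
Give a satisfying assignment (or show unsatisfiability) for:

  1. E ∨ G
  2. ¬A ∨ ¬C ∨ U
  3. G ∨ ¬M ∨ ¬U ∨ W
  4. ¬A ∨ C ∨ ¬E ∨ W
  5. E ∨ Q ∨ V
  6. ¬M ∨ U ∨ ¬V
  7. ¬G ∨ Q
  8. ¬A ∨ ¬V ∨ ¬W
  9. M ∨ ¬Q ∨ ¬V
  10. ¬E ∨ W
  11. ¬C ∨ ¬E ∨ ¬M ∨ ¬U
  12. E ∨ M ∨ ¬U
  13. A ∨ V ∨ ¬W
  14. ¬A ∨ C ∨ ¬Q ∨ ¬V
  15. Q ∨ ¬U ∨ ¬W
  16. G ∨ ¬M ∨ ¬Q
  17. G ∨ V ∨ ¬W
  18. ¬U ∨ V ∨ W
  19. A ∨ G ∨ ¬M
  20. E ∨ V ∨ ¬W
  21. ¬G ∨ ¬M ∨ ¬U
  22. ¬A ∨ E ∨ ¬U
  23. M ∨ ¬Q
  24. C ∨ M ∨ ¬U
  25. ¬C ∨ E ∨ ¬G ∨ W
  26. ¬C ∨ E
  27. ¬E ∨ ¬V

W = False; M = True; G = True; U = False; C = False; Q = True; V = False; E = False; A = False

Set W = False.
  then (¬E ∨ W) forces E = False.
  then (¬C ∨ E) forces C = False.
  then (E ∨ G) forces G = True.
  then (¬G ∨ Q) forces Q = True.
  then (M ∨ ¬Q) forces M = True.
  then (¬G ∨ ¬M ∨ ¬U) forces U = False.
  then (¬M ∨ U ∨ ¬V) forces V = False.
Set A = False.
All clauses satisfied.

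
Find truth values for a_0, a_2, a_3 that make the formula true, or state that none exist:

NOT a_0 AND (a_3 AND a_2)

a_0 = False; a_2 = True; a_3 = True

  NOT a_0 = True
  a_3 AND a_2 = True
Both conjuncts True, so the formula holds.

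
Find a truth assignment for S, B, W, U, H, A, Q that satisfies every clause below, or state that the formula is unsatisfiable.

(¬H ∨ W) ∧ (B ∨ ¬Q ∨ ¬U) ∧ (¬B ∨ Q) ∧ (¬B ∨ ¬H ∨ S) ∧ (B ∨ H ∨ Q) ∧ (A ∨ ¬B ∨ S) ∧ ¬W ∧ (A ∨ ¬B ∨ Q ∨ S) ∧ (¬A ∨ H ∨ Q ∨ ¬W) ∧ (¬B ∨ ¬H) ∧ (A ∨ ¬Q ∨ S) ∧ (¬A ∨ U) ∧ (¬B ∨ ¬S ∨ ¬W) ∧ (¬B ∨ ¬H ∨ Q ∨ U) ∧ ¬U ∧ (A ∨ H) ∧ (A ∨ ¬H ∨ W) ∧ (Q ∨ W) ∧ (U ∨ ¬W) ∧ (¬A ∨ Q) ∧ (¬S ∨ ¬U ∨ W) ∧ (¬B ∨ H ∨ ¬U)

The formula is unsatisfiable.

Case W = True:
  Clause (¬W) is falsified — contradiction.
Case W = False:
  (¬H ∨ W) forces H = False.
  (¬U) forces U = False.
  (¬A ∨ U) forces A = False.
  Clause (A ∨ H) is falsified — contradiction.
Both cases fail, so the formula is unsatisfiable.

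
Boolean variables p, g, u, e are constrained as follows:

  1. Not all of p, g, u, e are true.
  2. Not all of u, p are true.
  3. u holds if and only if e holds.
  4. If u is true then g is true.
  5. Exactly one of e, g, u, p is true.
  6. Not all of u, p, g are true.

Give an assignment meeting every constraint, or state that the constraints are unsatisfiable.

p = True, g = False, u = False, e = False

  (1) {p, g, u, e}: 1/4 true — not all ✓
  (2) {u, p}: 1/2 true — not all ✓
  (3) u=F, e=F — same ✓
  (4) u=F ⇒ g: vacuous ✓
  (5) {e, g, u, p}: 1 true — exactly one ✓
  (6) {u, p, g}: 1/3 true — not all ✓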